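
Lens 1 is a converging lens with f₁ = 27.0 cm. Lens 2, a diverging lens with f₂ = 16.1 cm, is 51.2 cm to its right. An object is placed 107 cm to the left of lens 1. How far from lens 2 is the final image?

Lens 1: 1/d_i1 = 1/f₁ − 1/d_o1 = 1/(27.0) − 1/(107) = 0.02769, so d_i1 = 36.11 cm.
The intermediate image is 36.11 cm to the right of lens 1, which is 51.2 − (36.11) = 15.09 cm to the left of lens 2, so d_o2 = +15.09 cm.
Lens 2 is diverging, so f₂ = −16.1 cm.
Lens 2: 1/d_i2 = 1/f₂ − 1/d_o2 = 1/(-16.1) − 1/(15.09) = -0.1284, so d_i2 = -7.79 cm.
The final image is virtual, 7.79 cm to the left of lens 2 (overall magnification ≈ -0.17).

7.79 cm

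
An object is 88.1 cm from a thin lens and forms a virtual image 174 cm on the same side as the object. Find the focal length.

f = 178 cm (converging)

Virtual image ⇒ d_i = −174 cm.
1/f = 1/d_o + 1/d_i = 1/(88.1) + 1/(-174) = 0.005604, so f = 178 cm.
Since f is positive, the thin lens is converging.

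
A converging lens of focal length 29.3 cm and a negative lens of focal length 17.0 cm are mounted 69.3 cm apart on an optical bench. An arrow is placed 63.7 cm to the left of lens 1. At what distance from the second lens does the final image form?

7.98 cm

Lens 1: 1/d_i1 = 1/f₁ − 1/d_o1 = 1/(29.3) − 1/(63.7) = 0.01843, so d_i1 = 54.26 cm.
The intermediate image is 54.26 cm to the right of lens 1, which is 69.3 − (54.26) = 15.04 cm to the left of lens 2, so d_o2 = +15.04 cm.
Lens 2 is diverging, so f₂ = −17.0 cm.
Lens 2: 1/d_i2 = 1/f₂ − 1/d_o2 = 1/(-17.0) − 1/(15.04) = -0.1253, so d_i2 = -7.98 cm.
The final image is virtual, 7.98 cm to the left of lens 2 (overall magnification ≈ -0.45).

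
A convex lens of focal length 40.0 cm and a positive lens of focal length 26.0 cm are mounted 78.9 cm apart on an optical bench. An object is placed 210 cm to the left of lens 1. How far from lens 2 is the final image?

Lens 1: 1/d_i1 = 1/f₁ − 1/d_o1 = 1/(40.0) − 1/(210) = 0.02024, so d_i1 = 49.41 cm.
The intermediate image is 49.41 cm to the right of lens 1, which is 78.9 − (49.41) = 29.49 cm to the left of lens 2, so d_o2 = +29.49 cm.
Lens 2: 1/d_i2 = 1/f₂ − 1/d_o2 = 1/(26.0) − 1/(29.49) = 0.004552, so d_i2 = 220 cm.
The final image is real, 220 cm to the right of lens 2 (overall magnification ≈ 1.8).

220 cm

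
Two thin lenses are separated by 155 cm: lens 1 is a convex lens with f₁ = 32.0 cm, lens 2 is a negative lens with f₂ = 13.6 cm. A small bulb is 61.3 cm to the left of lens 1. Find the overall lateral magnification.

m = -0.146

Lens 1: 1/d_i1 = 1/(32.0) − 1/(61.3) = 0.01494, so d_i1 = 66.95 cm; m₁ = −d_i1/d_o1 = -1.092.
d_o2 = 155 − (66.95) = 88.05 cm.
f₂ = −13.6 cm (diverging).
Lens 2: 1/d_i2 = 1/(-13.6) − 1/(88.05) = -0.08489, so d_i2 = -11.78 cm; m₂ = −d_i2/d_o2 = +0.1338.
m = m₁·m₂ = (-1.092)(+0.1338) = -0.146.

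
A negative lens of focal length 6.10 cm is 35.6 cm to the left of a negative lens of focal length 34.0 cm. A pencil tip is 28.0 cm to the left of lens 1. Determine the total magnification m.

m = +0.0815

f₁ = −6.10 cm (diverging).
Lens 1: 1/d_i1 = 1/(-6.10) − 1/(28.0) = -0.1996, so d_i1 = -5.009 cm; m₁ = −d_i1/d_o1 = +0.1789.
d_o2 = 35.6 − (-5.009) = 40.61 cm.
f₂ = −34.0 cm (diverging).
Lens 2: 1/d_i2 = 1/(-34.0) − 1/(40.61) = -0.05404, so d_i2 = -18.51 cm; m₂ = −d_i2/d_o2 = +0.4557.
m = m₁·m₂ = (+0.1789)(+0.4557) = +0.0815.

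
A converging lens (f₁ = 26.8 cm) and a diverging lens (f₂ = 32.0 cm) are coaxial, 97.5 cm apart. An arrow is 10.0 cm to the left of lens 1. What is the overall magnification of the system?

Lens 1: 1/d_i1 = 1/(26.8) − 1/(10.0) = -0.06269, so d_i1 = -15.95 cm; m₁ = −d_i1/d_o1 = +1.595.
d_o2 = 97.5 − (-15.95) = 113.5 cm.
f₂ = −32.0 cm (diverging).
Lens 2: 1/d_i2 = 1/(-32.0) − 1/(113.5) = -0.04006, so d_i2 = -24.96 cm; m₂ = −d_i2/d_o2 = +0.2199.
m = m₁·m₂ = (+1.595)(+0.2199) = +0.351.

m = +0.351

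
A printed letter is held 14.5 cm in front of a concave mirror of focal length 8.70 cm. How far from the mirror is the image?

21.7 cm

Mirror equation: 1/s_i = 1/f − 1/s_o = 1/(8.700) − 1/(14.5) = 0.1149 − 0.06897 = 0.04598, so s_i = 21.7 cm.
The image is real, inverted and enlarged, in front of the mirror.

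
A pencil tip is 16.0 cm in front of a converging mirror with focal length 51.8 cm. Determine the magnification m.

1/d_i = 1/f − 1/d_o = 1/(51.80) − 1/(16.0) = -0.04319, so d_i = -23.15 cm.
m = −d_i/d_o = −(-23.15)/(16.0) = +1.45.
The image is virtual, upright and enlarged, behind the mirror.

m = +1.45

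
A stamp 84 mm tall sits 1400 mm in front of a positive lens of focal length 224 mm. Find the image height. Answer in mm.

16.0 mm

1/d_i = 1/f − 1/d_o = 1/(224.0) − 1/(1400) = 0.003750, so d_i = 266.7 mm.
m = −d_i/d_o = -0.1905.
|h_i| = |m|·h_o = 0.1905 × 84 = 16.0 mm. The image is real, inverted and reduced, on the far side of the lens.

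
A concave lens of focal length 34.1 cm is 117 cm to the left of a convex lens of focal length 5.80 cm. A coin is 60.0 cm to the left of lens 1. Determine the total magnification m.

m = -0.0158

f₁ = −34.1 cm (diverging).
Lens 1: 1/d_i1 = 1/(-34.1) − 1/(60.0) = -0.04599, so d_i1 = -21.74 cm; m₁ = −d_i1/d_o1 = +0.3623.
d_o2 = 117 − (-21.74) = 138.7 cm.
Lens 2: 1/d_i2 = 1/(5.80) − 1/(138.7) = 0.1652, so d_i2 = 6.053 cm; m₂ = −d_i2/d_o2 = -0.04364.
m = m₁·m₂ = (+0.3623)(-0.04364) = -0.0158.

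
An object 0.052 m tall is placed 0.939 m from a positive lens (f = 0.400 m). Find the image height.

1/d_i = 1/f − 1/d_o = 1/(0.4000) − 1/(0.939) = 1.435, so d_i = 0.6968 m.
m = −d_i/d_o = -0.7421.
|h_i| = |m|·h_o = 0.7421 × 0.052 = 0.0386 m. The image is real, inverted and reduced, on the far side of the lens.

0.0386 m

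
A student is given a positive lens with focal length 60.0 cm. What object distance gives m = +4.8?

47.5 cm

m = −d_i/d_o ⇒ d_i = −m·d_o.
1/f = 1/d_o + 1/d_i = 1/d_o − 1/(m·d_o) = (1 − 1/m)/d_o, so d_o = f(1 − 1/m) = (60.00)(1 − 1/(+4.8)) = 47.5 cm.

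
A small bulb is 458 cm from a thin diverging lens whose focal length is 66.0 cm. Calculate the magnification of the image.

For a diverging lens, f = -66.0 cm.
1/d_i = 1/f − 1/d_o = 1/(-66.00) − 1/(458) = -0.01733, so d_i = -57.69 cm.
m = −d_i/d_o = −(-57.69)/(458) = +0.126.
The image is virtual, upright and reduced, on the same side as the object.

m = +0.126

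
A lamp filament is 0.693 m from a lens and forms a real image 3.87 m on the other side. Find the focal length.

Real image ⇒ d_i = +3.87 m.
1/f = 1/d_o + 1/d_i = 1/(0.693) + 1/(3.87) = 1.701, so f = 0.588 m.
Since f is positive, the lens is converging.

f = 0.588 m (converging)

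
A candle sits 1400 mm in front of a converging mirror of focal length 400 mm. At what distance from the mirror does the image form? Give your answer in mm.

560 mm

Mirror equation: 1/q = 1/f − 1/p = 1/(400.0) − 1/(1400) = 0.002500 − 0.0007143 = 0.001786, so q = 560 mm.
The image is real, inverted and reduced, in front of the mirror.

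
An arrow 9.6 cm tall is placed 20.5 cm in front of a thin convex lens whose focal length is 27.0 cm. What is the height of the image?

1/d_i = 1/f − 1/d_o = 1/(27.00) − 1/(20.5) = -0.01174, so d_i = -85.15 cm.
m = −d_i/d_o = +4.154.
|h_i| = |m|·h_o = 4.154 × 9.6 = 39.9 cm. The image is virtual, upright and enlarged, on the same side as the object.

39.9 cm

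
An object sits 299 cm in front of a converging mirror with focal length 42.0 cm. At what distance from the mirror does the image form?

48.9 cm

Mirror equation: 1/d_i = 1/f − 1/d_o = 1/(42.00) − 1/(299) = 0.02381 − 0.003344 = 0.02047, so d_i = 48.9 cm.
The image is real, inverted and reduced, in front of the mirror.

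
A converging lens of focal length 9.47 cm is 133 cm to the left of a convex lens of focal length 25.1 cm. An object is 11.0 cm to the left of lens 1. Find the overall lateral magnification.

m = +3.90

Lens 1: 1/d_i1 = 1/(9.47) − 1/(11.0) = 0.01469, so d_i1 = 68.08 cm; m₁ = −d_i1/d_o1 = -6.189.
d_o2 = 133 − (68.08) = 64.92 cm.
Lens 2: 1/d_i2 = 1/(25.1) − 1/(64.92) = 0.02444, so d_i2 = 40.92 cm; m₂ = −d_i2/d_o2 = -0.6303.
m = m₁·m₂ = (-6.189)(-0.6303) = +3.90.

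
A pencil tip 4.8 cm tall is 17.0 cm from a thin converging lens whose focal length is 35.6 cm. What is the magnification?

1/d_i = 1/f − 1/d_o = 1/(35.60) − 1/(17.0) = -0.03073, so d_i = -32.54 cm.
m = −d_i/d_o = −(-32.54)/(17.0) = +1.91.
The image is virtual, upright and enlarged, on the same side as the object.

m = +1.91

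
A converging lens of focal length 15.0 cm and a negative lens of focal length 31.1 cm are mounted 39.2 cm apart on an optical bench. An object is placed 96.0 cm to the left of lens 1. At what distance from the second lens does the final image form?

Lens 1: 1/d_i1 = 1/f₁ − 1/d_o1 = 1/(15.0) − 1/(96.0) = 0.05625, so d_i1 = 17.78 cm.
The intermediate image is 17.78 cm to the right of lens 1, which is 39.2 − (17.78) = 21.42 cm to the left of lens 2, so d_o2 = +21.42 cm.
Lens 2 is diverging, so f₂ = −31.1 cm.
Lens 2: 1/d_i2 = 1/f₂ − 1/d_o2 = 1/(-31.1) − 1/(21.42) = -0.07884, so d_i2 = -12.7 cm.
The final image is virtual, 12.7 cm to the left of lens 2 (overall magnification ≈ -0.11).

12.7 cm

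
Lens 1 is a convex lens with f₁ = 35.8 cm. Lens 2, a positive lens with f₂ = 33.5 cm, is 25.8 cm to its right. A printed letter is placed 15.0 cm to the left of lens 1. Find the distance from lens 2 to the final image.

Lens 1: 1/d_i1 = 1/f₁ − 1/d_o1 = 1/(35.8) − 1/(15.0) = -0.03873, so d_i1 = -25.82 cm.
The intermediate image is 25.82 cm to the left of lens 1 (virtual), which is 25.8 − (-25.82) = 51.62 cm to the left of lens 2, so d_o2 = +51.62 cm.
Lens 2: 1/d_i2 = 1/f₂ − 1/d_o2 = 1/(33.5) − 1/(51.62) = 0.01048, so d_i2 = 95.4 cm.
The final image is real, 95.4 cm to the right of lens 2 (overall magnification ≈ -3.2).

95.4 cm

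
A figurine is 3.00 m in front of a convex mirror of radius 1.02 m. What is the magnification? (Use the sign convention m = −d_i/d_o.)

f = R/2 = 1.02/2 = 0.5100 m; for a convex mirror, f = -0.5100 m.
1/d_i = 1/f − 1/d_o = 1/(-0.5100) − 1/(3.00) = -2.294, so d_i = -0.4359 m.
m = −d_i/d_o = −(-0.4359)/(3.00) = +0.145.
The image is virtual, upright and reduced, behind the mirror.

m = +0.145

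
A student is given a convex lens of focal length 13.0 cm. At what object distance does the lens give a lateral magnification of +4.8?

m = −d_i/d_o ⇒ d_i = −m·d_o.
1/f = 1/d_o + 1/d_i = 1/d_o − 1/(m·d_o) = (1 − 1/m)/d_o, so d_o = f(1 − 1/m) = (13.00)(1 − 1/(+4.8)) = 10.3 cm.

10.3 cm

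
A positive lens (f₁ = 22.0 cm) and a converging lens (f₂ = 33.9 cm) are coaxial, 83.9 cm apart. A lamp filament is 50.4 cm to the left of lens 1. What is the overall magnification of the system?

m = +2.40

Lens 1: 1/d_i1 = 1/(22.0) − 1/(50.4) = 0.02561, so d_i1 = 39.04 cm; m₁ = −d_i1/d_o1 = -0.7746.
d_o2 = 83.9 − (39.04) = 44.86 cm.
Lens 2: 1/d_i2 = 1/(33.9) − 1/(44.86) = 0.007207, so d_i2 = 138.8 cm; m₂ = −d_i2/d_o2 = -3.093.
m = m₁·m₂ = (-0.7746)(-3.093) = +2.40.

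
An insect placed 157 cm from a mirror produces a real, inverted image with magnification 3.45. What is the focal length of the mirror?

m = −d_i/d_o ⇒ d_i = −m·d_o = −(-3.45)·(157) = 541.6 cm.
1/f = 1/d_o + 1/d_i = 1/(157) + 1/(541.6) = 0.008216, so f = 122 cm.
Since f is positive, the mirror is concave.

f = 122 cm (concave)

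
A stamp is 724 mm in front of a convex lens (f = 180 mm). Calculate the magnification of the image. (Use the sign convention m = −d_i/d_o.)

m = -0.331

1/d_i = 1/f − 1/d_o = 1/(180.0) − 1/(724) = 0.004174, so d_i = 239.6 mm.
m = −d_i/d_o = −(239.6)/(724) = -0.331.
The image is real, inverted and reduced, on the far side of the lens.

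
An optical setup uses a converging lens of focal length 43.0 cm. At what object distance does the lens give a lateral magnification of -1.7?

68.3 cm

m = −d_i/d_o ⇒ d_i = −m·d_o.
1/f = 1/d_o + 1/d_i = 1/d_o − 1/(m·d_o) = (1 − 1/m)/d_o, so d_o = f(1 − 1/m) = (43.00)(1 − 1/(-1.7)) = 68.3 cm.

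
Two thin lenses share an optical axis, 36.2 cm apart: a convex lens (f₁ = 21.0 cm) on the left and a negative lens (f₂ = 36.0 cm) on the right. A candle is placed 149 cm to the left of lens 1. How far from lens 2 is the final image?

Lens 1: 1/d_i1 = 1/f₁ − 1/d_o1 = 1/(21.0) − 1/(149) = 0.04091, so d_i1 = 24.45 cm.
The intermediate image is 24.45 cm to the right of lens 1, which is 36.2 − (24.45) = 11.75 cm to the left of lens 2, so d_o2 = +11.75 cm.
Lens 2 is diverging, so f₂ = −36.0 cm.
Lens 2: 1/d_i2 = 1/f₂ − 1/d_o2 = 1/(-36.0) − 1/(11.75) = -0.1129, so d_i2 = -8.86 cm.
The final image is virtual, 8.86 cm to the left of lens 2 (overall magnification ≈ -0.12).

8.86 cm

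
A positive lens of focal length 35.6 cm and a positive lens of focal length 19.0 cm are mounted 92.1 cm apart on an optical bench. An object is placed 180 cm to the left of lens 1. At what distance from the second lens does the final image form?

31.6 cm

Lens 1: 1/d_i1 = 1/f₁ − 1/d_o1 = 1/(35.6) − 1/(180) = 0.02253, so d_i1 = 44.38 cm.
The intermediate image is 44.38 cm to the right of lens 1, which is 92.1 − (44.38) = 47.72 cm to the left of lens 2, so d_o2 = +47.72 cm.
Lens 2: 1/d_i2 = 1/f₂ − 1/d_o2 = 1/(19.0) − 1/(47.72) = 0.03168, so d_i2 = 31.6 cm.
The final image is real, 31.6 cm to the right of lens 2 (overall magnification ≈ 0.16).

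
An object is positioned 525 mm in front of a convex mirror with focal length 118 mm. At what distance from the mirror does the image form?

96.3 mm

For a convex mirror, f = -118 mm.
Mirror equation: 1/v = 1/f − 1/u = 1/(-118.0) − 1/(525) = -0.008475 − 0.001905 = -0.01038, so v = -96.3 mm.
The image is virtual, upright and reduced, behind the mirror.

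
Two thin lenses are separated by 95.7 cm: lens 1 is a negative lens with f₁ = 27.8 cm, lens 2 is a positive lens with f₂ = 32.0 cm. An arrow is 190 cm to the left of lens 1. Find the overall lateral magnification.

m = -0.0464

f₁ = −27.8 cm (diverging).
Lens 1: 1/d_i1 = 1/(-27.8) − 1/(190) = -0.04123, so d_i1 = -24.25 cm; m₁ = −d_i1/d_o1 = +0.1276.
d_o2 = 95.7 − (-24.25) = 120.0 cm.
Lens 2: 1/d_i2 = 1/(32.0) − 1/(120.0) = 0.02292, so d_i2 = 43.64 cm; m₂ = −d_i2/d_o2 = -0.3636.
m = m₁·m₂ = (+0.1276)(-0.3636) = -0.0464.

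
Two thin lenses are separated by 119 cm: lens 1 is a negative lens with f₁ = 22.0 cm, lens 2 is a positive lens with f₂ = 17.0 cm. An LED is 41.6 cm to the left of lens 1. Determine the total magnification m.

f₁ = −22.0 cm (diverging).
Lens 1: 1/d_i1 = 1/(-22.0) − 1/(41.6) = -0.06949, so d_i1 = -14.39 cm; m₁ = −d_i1/d_o1 = +0.3459.
d_o2 = 119 − (-14.39) = 133.4 cm.
Lens 2: 1/d_i2 = 1/(17.0) − 1/(133.4) = 0.05133, so d_i2 = 19.48 cm; m₂ = −d_i2/d_o2 = -0.1460.
m = m₁·m₂ = (+0.3459)(-0.1460) = -0.0505.

m = -0.0505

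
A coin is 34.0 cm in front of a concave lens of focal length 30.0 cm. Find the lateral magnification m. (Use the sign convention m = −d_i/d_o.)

For a concave lens, f = -30.0 cm.
1/d_i = 1/f − 1/d_o = 1/(-30.00) − 1/(34.0) = -0.06275, so d_i = -15.94 cm.
m = −d_i/d_o = −(-15.94)/(34.0) = +0.469.
The image is virtual, upright and reduced, on the same side as the object.

m = +0.469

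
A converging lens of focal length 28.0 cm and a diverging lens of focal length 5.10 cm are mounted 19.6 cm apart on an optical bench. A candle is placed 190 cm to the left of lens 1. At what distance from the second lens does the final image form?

Lens 1: 1/d_i1 = 1/f₁ − 1/d_o1 = 1/(28.0) − 1/(190) = 0.03045, so d_i1 = 32.84 cm.
The intermediate image is 32.84 cm to the right of lens 1, which lies 13.24 cm to the right of lens 2 — a virtual object — so d_o2 = −13.24 cm.
Lens 2 is diverging, so f₂ = −5.10 cm.
Lens 2: 1/d_i2 = 1/f₂ − 1/d_o2 = 1/(-5.10) − 1/(-13.24) = -0.1205, so d_i2 = -8.30 cm.
The final image is virtual, 8.30 cm to the left of lens 2 (overall magnification ≈ 0.11).

8.30 cm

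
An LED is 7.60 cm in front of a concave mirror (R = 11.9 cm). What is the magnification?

m = -3.61

f = R/2 = 11.9/2 = 5.950 cm.
1/d_i = 1/f − 1/d_o = 1/(5.950) − 1/(7.60) = 0.03649, so d_i = 27.41 cm.
m = −d_i/d_o = −(27.41)/(7.60) = -3.61.
The image is real, inverted and enlarged, in front of the mirror.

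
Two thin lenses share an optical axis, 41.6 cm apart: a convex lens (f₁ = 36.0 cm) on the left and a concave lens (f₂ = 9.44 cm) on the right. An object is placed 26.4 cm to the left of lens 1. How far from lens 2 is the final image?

Lens 1: 1/d_i1 = 1/f₁ − 1/d_o1 = 1/(36.0) − 1/(26.4) = -0.01010, so d_i1 = -99.00 cm.
The intermediate image is 99.00 cm to the left of lens 1 (virtual), which is 41.6 − (-99.00) = 140.6 cm to the left of lens 2, so d_o2 = +140.6 cm.
Lens 2 is diverging, so f₂ = −9.44 cm.
Lens 2: 1/d_i2 = 1/f₂ − 1/d_o2 = 1/(-9.44) − 1/(140.6) = -0.1130, so d_i2 = -8.85 cm.
The final image is virtual, 8.85 cm to the left of lens 2 (overall magnification ≈ 0.24).

8.85 cm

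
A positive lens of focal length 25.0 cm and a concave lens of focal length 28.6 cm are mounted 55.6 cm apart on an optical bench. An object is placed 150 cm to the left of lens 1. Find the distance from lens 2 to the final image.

13.5 cm

Lens 1: 1/d_i1 = 1/f₁ − 1/d_o1 = 1/(25.0) − 1/(150) = 0.03333, so d_i1 = 30.00 cm.
The intermediate image is 30.00 cm to the right of lens 1, which is 55.6 − (30.00) = 25.60 cm to the left of lens 2, so d_o2 = +25.60 cm.
Lens 2 is diverging, so f₂ = −28.6 cm.
Lens 2: 1/d_i2 = 1/f₂ − 1/d_o2 = 1/(-28.6) − 1/(25.60) = -0.07403, so d_i2 = -13.5 cm.
The final image is virtual, 13.5 cm to the left of lens 2 (overall magnification ≈ -0.11).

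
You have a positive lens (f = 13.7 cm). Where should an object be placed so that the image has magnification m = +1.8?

m = −d_i/d_o ⇒ d_i = −m·d_o.
1/f = 1/d_o + 1/d_i = 1/d_o − 1/(m·d_o) = (1 − 1/m)/d_o, so d_o = f(1 − 1/m) = (13.70)(1 − 1/(+1.8)) = 6.09 cm.

6.09 cm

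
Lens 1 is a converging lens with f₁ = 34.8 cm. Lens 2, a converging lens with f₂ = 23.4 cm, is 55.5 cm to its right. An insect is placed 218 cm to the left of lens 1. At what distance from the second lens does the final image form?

35.4 cm

Lens 1: 1/d_i1 = 1/f₁ − 1/d_o1 = 1/(34.8) − 1/(218) = 0.02415, so d_i1 = 41.41 cm.
The intermediate image is 41.41 cm to the right of lens 1, which is 55.5 − (41.41) = 14.09 cm to the left of lens 2, so d_o2 = +14.09 cm.
Lens 2: 1/d_i2 = 1/f₂ − 1/d_o2 = 1/(23.4) − 1/(14.09) = -0.02824, so d_i2 = -35.4 cm.
The final image is virtual, 35.4 cm to the left of lens 2 (overall magnification ≈ -0.48).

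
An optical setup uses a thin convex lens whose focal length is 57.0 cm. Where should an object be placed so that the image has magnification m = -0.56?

m = −d_i/d_o ⇒ d_i = −m·d_o.
1/f = 1/d_o + 1/d_i = 1/d_o − 1/(m·d_o) = (1 − 1/m)/d_o, so d_o = f(1 − 1/m) = (57.00)(1 − 1/(-0.56)) = 159 cm.

159 cm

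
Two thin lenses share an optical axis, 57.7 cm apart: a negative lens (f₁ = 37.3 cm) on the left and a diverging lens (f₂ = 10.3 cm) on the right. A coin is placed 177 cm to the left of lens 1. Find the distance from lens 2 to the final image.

Lens 1 is diverging, so f₁ = −37.3 cm.
Lens 1: 1/d_i1 = 1/f₁ − 1/d_o1 = 1/(-37.3) − 1/(177) = -0.03246, so d_i1 = -30.81 cm.
The intermediate image is 30.81 cm to the left of lens 1 (virtual), which is 57.7 − (-30.81) = 88.51 cm to the left of lens 2, so d_o2 = +88.51 cm.
Lens 2 is diverging, so f₂ = −10.3 cm.
Lens 2: 1/d_i2 = 1/f₂ − 1/d_o2 = 1/(-10.3) − 1/(88.51) = -0.1084, so d_i2 = -9.23 cm.
The final image is virtual, 9.23 cm to the left of lens 2 (overall magnification ≈ 0.018).

9.23 cm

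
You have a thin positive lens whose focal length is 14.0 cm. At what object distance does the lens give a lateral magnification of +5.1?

m = −d_i/d_o ⇒ d_i = −m·d_o.
1/f = 1/d_o + 1/d_i = 1/d_o − 1/(m·d_o) = (1 − 1/m)/d_o, so d_o = f(1 − 1/m) = (14.00)(1 − 1/(+5.1)) = 11.3 cm.

11.3 cm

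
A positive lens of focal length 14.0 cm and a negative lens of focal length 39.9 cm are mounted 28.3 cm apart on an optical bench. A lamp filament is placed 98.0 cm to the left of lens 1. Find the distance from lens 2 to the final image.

9.21 cm

Lens 1: 1/d_i1 = 1/f₁ − 1/d_o1 = 1/(14.0) − 1/(98.0) = 0.06122, so d_i1 = 16.33 cm.
The intermediate image is 16.33 cm to the right of lens 1, which is 28.3 − (16.33) = 11.97 cm to the left of lens 2, so d_o2 = +11.97 cm.
Lens 2 is diverging, so f₂ = −39.9 cm.
Lens 2: 1/d_i2 = 1/f₂ − 1/d_o2 = 1/(-39.9) − 1/(11.97) = -0.1086, so d_i2 = -9.21 cm.
The final image is virtual, 9.21 cm to the left of lens 2 (overall magnification ≈ -0.13).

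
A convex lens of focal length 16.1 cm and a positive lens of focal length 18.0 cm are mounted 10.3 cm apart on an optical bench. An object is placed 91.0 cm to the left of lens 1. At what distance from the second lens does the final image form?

6.11 cm

Lens 1: 1/d_i1 = 1/f₁ − 1/d_o1 = 1/(16.1) − 1/(91.0) = 0.05112, so d_i1 = 19.56 cm.
The intermediate image is 19.56 cm to the right of lens 1, which lies 9.260 cm to the right of lens 2 — a virtual object — so d_o2 = −9.260 cm.
Lens 2: 1/d_i2 = 1/f₂ − 1/d_o2 = 1/(18.0) − 1/(-9.260) = 0.1635, so d_i2 = 6.11 cm.
The final image is real, 6.11 cm to the right of lens 2 (overall magnification ≈ -0.14).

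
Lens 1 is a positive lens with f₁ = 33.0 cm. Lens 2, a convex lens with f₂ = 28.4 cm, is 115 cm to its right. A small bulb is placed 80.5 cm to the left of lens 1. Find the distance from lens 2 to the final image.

Lens 1: 1/d_i1 = 1/f₁ − 1/d_o1 = 1/(33.0) − 1/(80.5) = 0.01788, so d_i1 = 55.93 cm.
The intermediate image is 55.93 cm to the right of lens 1, which is 115 − (55.93) = 59.07 cm to the left of lens 2, so d_o2 = +59.07 cm.
Lens 2: 1/d_i2 = 1/f₂ − 1/d_o2 = 1/(28.4) − 1/(59.07) = 0.01828, so d_i2 = 54.7 cm.
The final image is real, 54.7 cm to the right of lens 2 (overall magnification ≈ 0.64).

54.7 cm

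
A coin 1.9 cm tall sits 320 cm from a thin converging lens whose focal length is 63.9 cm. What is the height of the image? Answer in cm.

0.474 cm

1/d_i = 1/f − 1/d_o = 1/(63.90) − 1/(320) = 0.01252, so d_i = 79.84 cm.
m = −d_i/d_o = -0.2495.
|h_i| = |m|·h_o = 0.2495 × 1.9 = 0.474 cm. The image is real, inverted and reduced, on the far side of the lens.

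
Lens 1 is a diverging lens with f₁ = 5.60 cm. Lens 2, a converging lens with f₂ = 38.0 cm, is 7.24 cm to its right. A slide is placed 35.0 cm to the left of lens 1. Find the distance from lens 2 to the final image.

17.7 cm

Lens 1 is diverging, so f₁ = −5.60 cm.
Lens 1: 1/d_i1 = 1/f₁ − 1/d_o1 = 1/(-5.60) − 1/(35.0) = -0.2071, so d_i1 = -4.828 cm.
The intermediate image is 4.828 cm to the left of lens 1 (virtual), which is 7.24 − (-4.828) = 12.07 cm to the left of lens 2, so d_o2 = +12.07 cm.
Lens 2: 1/d_i2 = 1/f₂ − 1/d_o2 = 1/(38.0) − 1/(12.07) = -0.05653, so d_i2 = -17.7 cm.
The final image is virtual, 17.7 cm to the left of lens 2 (overall magnification ≈ 0.20).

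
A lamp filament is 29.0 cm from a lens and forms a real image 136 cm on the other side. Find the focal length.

Real image ⇒ d_i = +136 cm.
1/f = 1/d_o + 1/d_i = 1/(29.0) + 1/(136) = 0.04184, so f = 23.9 cm.
Since f is positive, the lens is converging.

f = 23.9 cm (converging)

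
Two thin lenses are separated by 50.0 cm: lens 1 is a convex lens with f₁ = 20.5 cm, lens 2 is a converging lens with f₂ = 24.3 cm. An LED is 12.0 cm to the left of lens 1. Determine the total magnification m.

m = -1.07

Lens 1: 1/d_i1 = 1/(20.5) − 1/(12.0) = -0.03455, so d_i1 = -28.94 cm; m₁ = −d_i1/d_o1 = +2.412.
d_o2 = 50.0 − (-28.94) = 78.94 cm.
Lens 2: 1/d_i2 = 1/(24.3) − 1/(78.94) = 0.02848, so d_i2 = 35.11 cm; m₂ = −d_i2/d_o2 = -0.4447.
m = m₁·m₂ = (+2.412)(-0.4447) = -1.07.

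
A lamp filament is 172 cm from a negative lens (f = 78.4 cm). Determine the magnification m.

m = +0.313

For a negative lens, f = -78.4 cm.
1/d_i = 1/f − 1/d_o = 1/(-78.40) − 1/(172) = -0.01857, so d_i = -53.85 cm.
m = −d_i/d_o = −(-53.85)/(172) = +0.313.
The image is virtual, upright and reduced, on the same side as the object.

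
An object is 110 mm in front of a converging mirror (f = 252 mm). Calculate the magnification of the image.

m = +1.77

1/d_i = 1/f − 1/d_o = 1/(252.0) − 1/(110) = -0.005123, so d_i = -195.2 mm.
m = −d_i/d_o = −(-195.2)/(110) = +1.77.
The image is virtual, upright and enlarged, behind the mirror.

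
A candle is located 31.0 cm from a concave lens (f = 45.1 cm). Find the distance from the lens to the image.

For a concave lens, f = -45.1 cm.
Thin-lens equation: 1/d_i = 1/f − 1/d_o = 1/(-45.10) − 1/(31.0) = -0.02217 − 0.03226 = -0.05443, so d_i = -18.4 cm.
The image is virtual, upright and reduced, on the same side as the object.

18.4 cm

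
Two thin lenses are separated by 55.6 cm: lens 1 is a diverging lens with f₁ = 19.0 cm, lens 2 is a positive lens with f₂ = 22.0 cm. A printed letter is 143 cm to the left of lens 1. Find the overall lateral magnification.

m = -0.0512

f₁ = −19.0 cm (diverging).
Lens 1: 1/d_i1 = 1/(-19.0) − 1/(143) = -0.05962, so d_i1 = -16.77 cm; m₁ = −d_i1/d_o1 = +0.1173.
d_o2 = 55.6 − (-16.77) = 72.37 cm.
Lens 2: 1/d_i2 = 1/(22.0) − 1/(72.37) = 0.03164, so d_i2 = 31.61 cm; m₂ = −d_i2/d_o2 = -0.4368.
m = m₁·m₂ = (+0.1173)(-0.4368) = -0.0512.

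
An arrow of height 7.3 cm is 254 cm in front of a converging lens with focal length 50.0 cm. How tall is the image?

1.79 cm

1/d_i = 1/f − 1/d_o = 1/(50.00) − 1/(254) = 0.01606, so d_i = 62.25 cm.
m = −d_i/d_o = -0.2451.
|h_i| = |m|·h_o = 0.2451 × 7.3 = 1.79 cm. The image is real, inverted and reduced, on the far side of the lens.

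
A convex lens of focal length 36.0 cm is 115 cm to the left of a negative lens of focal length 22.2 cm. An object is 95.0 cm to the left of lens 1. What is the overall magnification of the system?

Lens 1: 1/d_i1 = 1/(36.0) − 1/(95.0) = 0.01725, so d_i1 = 57.97 cm; m₁ = −d_i1/d_o1 = -0.6102.
d_o2 = 115 − (57.97) = 57.03 cm.
f₂ = −22.2 cm (diverging).
Lens 2: 1/d_i2 = 1/(-22.2) − 1/(57.03) = -0.06258, so d_i2 = -15.98 cm; m₂ = −d_i2/d_o2 = +0.2802.
m = m₁·m₂ = (-0.6102)(+0.2802) = -0.171.

m = -0.171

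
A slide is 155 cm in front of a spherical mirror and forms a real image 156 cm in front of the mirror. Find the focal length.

f = 77.7 cm (concave)

Real image ⇒ d_i = +156 cm.
1/f = 1/d_o + 1/d_i = 1/(155) + 1/(156) = 0.01286, so f = 77.7 cm.
Since f is positive, the spherical mirror is concave.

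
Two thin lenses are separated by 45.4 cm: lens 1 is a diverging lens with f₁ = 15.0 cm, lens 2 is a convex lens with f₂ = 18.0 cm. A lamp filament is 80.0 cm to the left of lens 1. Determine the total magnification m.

m = -0.0710

f₁ = −15.0 cm (diverging).
Lens 1: 1/d_i1 = 1/(-15.0) − 1/(80.0) = -0.07917, so d_i1 = -12.63 cm; m₁ = −d_i1/d_o1 = +0.1579.
d_o2 = 45.4 − (-12.63) = 58.03 cm.
Lens 2: 1/d_i2 = 1/(18.0) − 1/(58.03) = 0.03832, so d_i2 = 26.09 cm; m₂ = −d_i2/d_o2 = -0.4497.
m = m₁·m₂ = (+0.1579)(-0.4497) = -0.0710.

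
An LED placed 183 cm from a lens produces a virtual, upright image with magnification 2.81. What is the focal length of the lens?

f = 284 cm (converging)

m = −d_i/d_o ⇒ d_i = −m·d_o = −(+2.81)·(183) = -514.2 cm.
1/f = 1/d_o + 1/d_i = 1/(183) + 1/(-514.2) = 0.003520, so f = 284 cm.
Since f is positive, the lens is converging.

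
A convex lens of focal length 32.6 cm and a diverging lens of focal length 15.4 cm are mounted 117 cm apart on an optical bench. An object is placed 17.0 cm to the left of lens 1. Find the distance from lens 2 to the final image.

Lens 1: 1/d_i1 = 1/f₁ − 1/d_o1 = 1/(32.6) − 1/(17.0) = -0.02815, so d_i1 = -35.53 cm.
The intermediate image is 35.53 cm to the left of lens 1 (virtual), which is 117 − (-35.53) = 152.5 cm to the left of lens 2, so d_o2 = +152.5 cm.
Lens 2 is diverging, so f₂ = −15.4 cm.
Lens 2: 1/d_i2 = 1/f₂ − 1/d_o2 = 1/(-15.4) − 1/(152.5) = -0.07149, so d_i2 = -14.0 cm.
The final image is virtual, 14.0 cm to the left of lens 2 (overall magnification ≈ 0.19).

14.0 cm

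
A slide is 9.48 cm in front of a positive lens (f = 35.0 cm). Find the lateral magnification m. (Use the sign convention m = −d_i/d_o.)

m = +1.37

1/d_i = 1/f − 1/d_o = 1/(35.00) − 1/(9.48) = -0.07691, so d_i = -13.00 cm.
m = −d_i/d_o = −(-13.00)/(9.48) = +1.37.
The image is virtual, upright and enlarged, on the same side as the object.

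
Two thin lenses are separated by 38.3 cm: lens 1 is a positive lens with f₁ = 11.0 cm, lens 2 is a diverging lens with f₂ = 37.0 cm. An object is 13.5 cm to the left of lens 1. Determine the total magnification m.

m = -10.2

Lens 1: 1/d_i1 = 1/(11.0) − 1/(13.5) = 0.01684, so d_i1 = 59.40 cm; m₁ = −d_i1/d_o1 = -4.400.
d_o2 = 38.3 − (59.40) = -21.10 cm (virtual object).
f₂ = −37.0 cm (diverging).
Lens 2: 1/d_i2 = 1/(-37.0) − 1/(-21.10) = 0.02037, so d_i2 = 49.10 cm; m₂ = −d_i2/d_o2 = +2.327.
m = m₁·m₂ = (-4.400)(+2.327) = -10.2.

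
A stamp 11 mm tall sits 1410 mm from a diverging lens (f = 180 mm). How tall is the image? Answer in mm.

For a diverging lens, f = -180 mm.
1/d_i = 1/f − 1/d_o = 1/(-180.0) − 1/(1410) = -0.006265, so d_i = -159.6 mm.
m = −d_i/d_o = +0.1132.
|h_i| = |m|·h_o = 0.1132 × 11 = 1.25 mm. The image is virtual, upright and reduced, on the same side as the object.

1.25 mm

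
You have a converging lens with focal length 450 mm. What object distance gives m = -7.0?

514 mm

m = −d_i/d_o ⇒ d_i = −m·d_o.
1/f = 1/d_o + 1/d_i = 1/d_o − 1/(m·d_o) = (1 − 1/m)/d_o, so d_o = f(1 − 1/m) = (450.0)(1 − 1/(-7.0)) = 514 mm.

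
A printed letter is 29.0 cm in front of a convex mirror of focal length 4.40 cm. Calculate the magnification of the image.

m = +0.132

For a convex mirror, f = -4.40 cm.
1/d_i = 1/f − 1/d_o = 1/(-4.400) − 1/(29.0) = -0.2618, so d_i = -3.820 cm.
m = −d_i/d_o = −(-3.820)/(29.0) = +0.132.
The image is virtual, upright and reduced, behind the mirror.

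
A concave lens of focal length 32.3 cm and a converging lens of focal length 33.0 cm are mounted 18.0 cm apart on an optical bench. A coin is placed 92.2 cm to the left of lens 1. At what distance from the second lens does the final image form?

155 cm

Lens 1 is diverging, so f₁ = −32.3 cm.
Lens 1: 1/d_i1 = 1/f₁ − 1/d_o1 = 1/(-32.3) − 1/(92.2) = -0.04181, so d_i1 = -23.92 cm.
The intermediate image is 23.92 cm to the left of lens 1 (virtual), which is 18.0 − (-23.92) = 41.92 cm to the left of lens 2, so d_o2 = +41.92 cm.
Lens 2: 1/d_i2 = 1/f₂ − 1/d_o2 = 1/(33.0) − 1/(41.92) = 0.006448, so d_i2 = 155 cm.
The final image is real, 155 cm to the right of lens 2 (overall magnification ≈ -0.96).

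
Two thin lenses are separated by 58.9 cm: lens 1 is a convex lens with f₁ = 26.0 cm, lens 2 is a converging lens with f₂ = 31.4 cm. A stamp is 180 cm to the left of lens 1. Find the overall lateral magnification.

m = -1.83

Lens 1: 1/d_i1 = 1/(26.0) − 1/(180) = 0.03291, so d_i1 = 30.39 cm; m₁ = −d_i1/d_o1 = -0.1688.
d_o2 = 58.9 − (30.39) = 28.51 cm.
Lens 2: 1/d_i2 = 1/(31.4) − 1/(28.51) = -0.003228, so d_i2 = -309.8 cm; m₂ = −d_i2/d_o2 = +10.87.
m = m₁·m₂ = (-0.1688)(+10.87) = -1.83.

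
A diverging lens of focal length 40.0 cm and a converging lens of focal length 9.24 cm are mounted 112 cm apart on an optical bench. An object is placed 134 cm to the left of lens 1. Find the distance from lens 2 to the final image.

Lens 1 is diverging, so f₁ = −40.0 cm.
Lens 1: 1/d_i1 = 1/f₁ − 1/d_o1 = 1/(-40.0) − 1/(134) = -0.03246, so d_i1 = -30.80 cm.
The intermediate image is 30.80 cm to the left of lens 1 (virtual), which is 112 − (-30.80) = 142.8 cm to the left of lens 2, so d_o2 = +142.8 cm.
Lens 2: 1/d_i2 = 1/f₂ − 1/d_o2 = 1/(9.24) − 1/(142.8) = 0.1012, so d_i2 = 9.88 cm.
The final image is real, 9.88 cm to the right of lens 2 (overall magnification ≈ -0.016).

9.88 cm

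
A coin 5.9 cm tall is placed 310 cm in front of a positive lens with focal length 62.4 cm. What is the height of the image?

1/d_i = 1/f − 1/d_o = 1/(62.40) − 1/(310) = 0.01280, so d_i = 78.13 cm.
m = −d_i/d_o = -0.2520.
|h_i| = |m|·h_o = 0.2520 × 5.9 = 1.49 cm. The image is real, inverted and reduced, on the far side of the lens.

1.49 cm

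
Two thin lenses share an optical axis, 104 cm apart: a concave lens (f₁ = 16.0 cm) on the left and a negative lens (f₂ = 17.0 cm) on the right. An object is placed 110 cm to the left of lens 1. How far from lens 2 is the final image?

Lens 1 is diverging, so f₁ = −16.0 cm.
Lens 1: 1/d_i1 = 1/f₁ − 1/d_o1 = 1/(-16.0) − 1/(110) = -0.07159, so d_i1 = -13.97 cm.
The intermediate image is 13.97 cm to the left of lens 1 (virtual), which is 104 − (-13.97) = 118.0 cm to the left of lens 2, so d_o2 = +118.0 cm.
Lens 2 is diverging, so f₂ = −17.0 cm.
Lens 2: 1/d_i2 = 1/f₂ − 1/d_o2 = 1/(-17.0) − 1/(118.0) = -0.06730, so d_i2 = -14.9 cm.
The final image is virtual, 14.9 cm to the left of lens 2 (overall magnification ≈ 0.016).

14.9 cm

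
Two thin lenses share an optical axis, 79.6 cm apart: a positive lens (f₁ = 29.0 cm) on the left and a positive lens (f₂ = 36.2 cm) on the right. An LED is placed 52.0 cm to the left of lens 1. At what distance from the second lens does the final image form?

Lens 1: 1/d_i1 = 1/f₁ − 1/d_o1 = 1/(29.0) − 1/(52.0) = 0.01525, so d_i1 = 65.57 cm.
The intermediate image is 65.57 cm to the right of lens 1, which is 79.6 − (65.57) = 14.03 cm to the left of lens 2, so d_o2 = +14.03 cm.
Lens 2: 1/d_i2 = 1/f₂ − 1/d_o2 = 1/(36.2) − 1/(14.03) = -0.04365, so d_i2 = -22.9 cm.
The final image is virtual, 22.9 cm to the left of lens 2 (overall magnification ≈ -2.1).

22.9 cm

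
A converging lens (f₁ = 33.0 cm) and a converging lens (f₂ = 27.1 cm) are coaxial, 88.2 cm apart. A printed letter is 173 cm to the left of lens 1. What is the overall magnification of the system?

m = +0.314

Lens 1: 1/d_i1 = 1/(33.0) − 1/(173) = 0.02452, so d_i1 = 40.78 cm; m₁ = −d_i1/d_o1 = -0.2357.
d_o2 = 88.2 − (40.78) = 47.42 cm.
Lens 2: 1/d_i2 = 1/(27.1) − 1/(47.42) = 0.01581, so d_i2 = 63.24 cm; m₂ = −d_i2/d_o2 = -1.334.
m = m₁·m₂ = (-0.2357)(-1.334) = +0.314.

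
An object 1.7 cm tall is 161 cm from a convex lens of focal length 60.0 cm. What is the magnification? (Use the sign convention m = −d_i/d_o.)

1/d_i = 1/f − 1/d_o = 1/(60.00) − 1/(161) = 0.01046, so d_i = 95.64 cm.
m = −d_i/d_o = −(95.64)/(161) = -0.594.
The image is real, inverted and reduced, on the far side of the lens.

m = -0.594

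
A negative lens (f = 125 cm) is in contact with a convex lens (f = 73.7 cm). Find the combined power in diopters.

P = +0.557 D

P₁ = 1/f₁ = 1/(-1.25 m) = -0.8000 D; P₂ = 1/f₂ = 1/(0.737 m) = +1.357 D.
For thin lenses in contact, P = P₁ + P₂ = (-0.8000) + (+1.357) = +0.557 D.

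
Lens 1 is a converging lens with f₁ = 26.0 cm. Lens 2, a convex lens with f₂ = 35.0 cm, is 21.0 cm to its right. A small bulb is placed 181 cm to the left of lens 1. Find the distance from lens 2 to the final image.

Lens 1: 1/d_i1 = 1/f₁ − 1/d_o1 = 1/(26.0) − 1/(181) = 0.03294, so d_i1 = 30.36 cm.
The intermediate image is 30.36 cm to the right of lens 1, which lies 9.360 cm to the right of lens 2 — a virtual object — so d_o2 = −9.360 cm.
Lens 2: 1/d_i2 = 1/f₂ − 1/d_o2 = 1/(35.0) − 1/(-9.360) = 0.1354, so d_i2 = 7.39 cm.
The final image is real, 7.39 cm to the right of lens 2 (overall magnification ≈ -0.13).

7.39 cm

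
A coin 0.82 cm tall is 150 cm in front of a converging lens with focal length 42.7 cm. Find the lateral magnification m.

m = -0.398

1/d_i = 1/f − 1/d_o = 1/(42.70) − 1/(150) = 0.01675, so d_i = 59.69 cm.
m = −d_i/d_o = −(59.69)/(150) = -0.398.
The image is real, inverted and reduced, on the far side of the lens.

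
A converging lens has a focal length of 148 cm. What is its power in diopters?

f = 148 cm = 1.48 m.
P = 1/f = 1/(1.48 m) = +0.676 D.

P = +0.676 D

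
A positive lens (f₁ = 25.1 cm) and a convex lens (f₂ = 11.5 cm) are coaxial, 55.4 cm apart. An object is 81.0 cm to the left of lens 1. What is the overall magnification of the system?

m = +0.686

Lens 1: 1/d_i1 = 1/(25.1) − 1/(81.0) = 0.02749, so d_i1 = 36.37 cm; m₁ = −d_i1/d_o1 = -0.4490.
d_o2 = 55.4 − (36.37) = 19.03 cm.
Lens 2: 1/d_i2 = 1/(11.5) − 1/(19.03) = 0.03441, so d_i2 = 29.06 cm; m₂ = −d_i2/d_o2 = -1.527.
m = m₁·m₂ = (-0.4490)(-1.527) = +0.686.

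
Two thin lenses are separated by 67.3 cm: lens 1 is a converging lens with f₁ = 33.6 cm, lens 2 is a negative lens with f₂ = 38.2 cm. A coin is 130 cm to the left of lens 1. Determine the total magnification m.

m = -0.221

Lens 1: 1/d_i1 = 1/(33.6) − 1/(130) = 0.02207, so d_i1 = 45.31 cm; m₁ = −d_i1/d_o1 = -0.3485.
d_o2 = 67.3 − (45.31) = 21.99 cm.
f₂ = −38.2 cm (diverging).
Lens 2: 1/d_i2 = 1/(-38.2) − 1/(21.99) = -0.07165, so d_i2 = -13.96 cm; m₂ = −d_i2/d_o2 = +0.6347.
m = m₁·m₂ = (-0.3485)(+0.6347) = -0.221.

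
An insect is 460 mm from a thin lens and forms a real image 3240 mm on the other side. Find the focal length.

Real image ⇒ d_i = +3240 mm.
1/f = 1/d_o + 1/d_i = 1/(460) + 1/(3240) = 0.002483, so f = 403 mm.
Since f is positive, the thin lens is converging.

f = 403 mm (converging)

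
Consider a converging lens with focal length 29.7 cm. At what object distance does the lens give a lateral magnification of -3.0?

39.6 cm

m = −d_i/d_o ⇒ d_i = −m·d_o.
1/f = 1/d_o + 1/d_i = 1/d_o − 1/(m·d_o) = (1 − 1/m)/d_o, so d_o = f(1 − 1/m) = (29.70)(1 − 1/(-3.0)) = 39.6 cm.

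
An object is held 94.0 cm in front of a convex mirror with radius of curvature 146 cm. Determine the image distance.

f = R/2 = 146/2 = 73.00 cm; for a convex mirror, f = -73.00 cm.
Mirror equation: 1/d_i = 1/f − 1/d_o = 1/(-73.00) − 1/(94.0) = -0.01370 − 0.01064 = -0.02434, so d_i = -41.1 cm.
The image is virtual, upright and reduced, behind the mirror.

41.1 cm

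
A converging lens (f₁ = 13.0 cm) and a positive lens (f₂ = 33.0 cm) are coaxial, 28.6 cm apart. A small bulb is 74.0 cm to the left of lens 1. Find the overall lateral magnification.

Lens 1: 1/d_i1 = 1/(13.0) − 1/(74.0) = 0.06341, so d_i1 = 15.77 cm; m₁ = −d_i1/d_o1 = -0.2131.
d_o2 = 28.6 − (15.77) = 12.83 cm.
Lens 2: 1/d_i2 = 1/(33.0) − 1/(12.83) = -0.04764, so d_i2 = -20.99 cm; m₂ = −d_i2/d_o2 = +1.636.
m = m₁·m₂ = (-0.2131)(+1.636) = -0.349.

m = -0.349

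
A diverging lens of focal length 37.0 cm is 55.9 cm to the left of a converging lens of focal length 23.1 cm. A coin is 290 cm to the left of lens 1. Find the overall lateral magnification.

m = -0.0398

f₁ = −37.0 cm (diverging).
Lens 1: 1/d_i1 = 1/(-37.0) − 1/(290) = -0.03048, so d_i1 = -32.81 cm; m₁ = −d_i1/d_o1 = +0.1131.
d_o2 = 55.9 − (-32.81) = 88.71 cm.
Lens 2: 1/d_i2 = 1/(23.1) − 1/(88.71) = 0.03202, so d_i2 = 31.23 cm; m₂ = −d_i2/d_o2 = -0.3521.
m = m₁·m₂ = (+0.1131)(-0.3521) = -0.0398.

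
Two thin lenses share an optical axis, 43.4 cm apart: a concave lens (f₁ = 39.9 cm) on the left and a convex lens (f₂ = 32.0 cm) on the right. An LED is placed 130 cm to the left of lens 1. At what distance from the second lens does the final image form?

Lens 1 is diverging, so f₁ = −39.9 cm.
Lens 1: 1/d_i1 = 1/f₁ − 1/d_o1 = 1/(-39.9) − 1/(130) = -0.03275, so d_i1 = -30.53 cm.
The intermediate image is 30.53 cm to the left of lens 1 (virtual), which is 43.4 − (-30.53) = 73.93 cm to the left of lens 2, so d_o2 = +73.93 cm.
Lens 2: 1/d_i2 = 1/f₂ − 1/d_o2 = 1/(32.0) − 1/(73.93) = 0.01772, so d_i2 = 56.4 cm.
The final image is real, 56.4 cm to the right of lens 2 (overall magnification ≈ -0.18).

56.4 cm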